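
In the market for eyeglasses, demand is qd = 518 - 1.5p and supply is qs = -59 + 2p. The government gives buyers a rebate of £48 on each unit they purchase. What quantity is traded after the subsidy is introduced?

q' = 2183/7

Pre-subsidy: 518 - 1.5p = -59 + 2p gives p* = 1154/7, q* = 1895/7.
With the rebate, buyers effectively pay pb = ps − 48, where ps is the price sellers receive.
Demand in terms of ps becomes qd = 518 − 1.5(ps − 48) = 590 - 1.5ps. Setting this equal to supply: 590 - 1.5ps = -59 + 2ps, so ps = 1298/7.
Buyers pay pb = 1298/7 − 48 = 962/7; q' = -59 + 2·(1298/7) = 2183/7.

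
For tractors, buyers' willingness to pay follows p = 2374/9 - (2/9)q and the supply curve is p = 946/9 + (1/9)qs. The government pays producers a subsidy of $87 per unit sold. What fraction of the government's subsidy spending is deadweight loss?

DWL / government spending = 261/1474

Pre-subsidy: 2374/9 - (2/9)q = 946/9 + (1/9)q gives q* = 476 and p* = 158.
With the subsidy, sellers receive ps = pb + 87 for each unit, where pb is the price buyers pay.
On the curves, pb = 2374/9 - (2/9)q and ps = 946/9 + (1/9)q; the wedge ps − pb = 87 gives 946/9 + (1/9)q − (2374/9 - (2/9)q) = 87, so q' = 737.
Then pb = 2374/9 − (2/9)·737 = 100 and ps = 946/9 + (1/9)·737 = 187.
ΔCS = ½(476 + 737)(158 − 100) = 35177; ΔPS = ½(476 + 737)(187 − 158) = 17588.5.
Government spending = 87 × 737 = 64119.
DWL = ½ × 87 × (737 − 476) = 11353.5; fraction = 11353.5 / 64119 = 261/1474.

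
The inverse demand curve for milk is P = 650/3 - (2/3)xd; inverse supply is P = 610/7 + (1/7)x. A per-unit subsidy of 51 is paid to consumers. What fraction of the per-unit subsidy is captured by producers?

Pre-subsidy: 650/3 - (2/3)x = 610/7 + (1/7)x gives x* = 160 and P* = 110.
With the rebate, buyers effectively pay Pb = Ps − 51, where Ps is the price sellers receive.
On the curves, Pb = 650/3 - (2/3)x and Ps = 610/7 + (1/7)x; the wedge Ps − Pb = 51 gives 610/7 + (1/7)x − (650/3 - (2/3)x) = 51, so x' = 223.
Then Pb = 650/3 − (2/3)·223 = 68 and Ps = 610/7 + (1/7)·223 = 119.
Buyers' price falls by P* − Pb = 110 − 68 = 42; sellers' price rises by Ps − P* = 119 − 110 = 9.
So producers capture 9/51 = 3/17 of each unit of subsidy.

Producer share = 3/17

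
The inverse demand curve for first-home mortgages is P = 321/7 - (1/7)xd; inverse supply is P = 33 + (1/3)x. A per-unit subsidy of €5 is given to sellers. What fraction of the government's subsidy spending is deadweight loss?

Pre-subsidy: 321/7 - (1/7)x = 33 + (1/3)x gives x* = 27 and P* = 42.
With the subsidy, sellers receive Ps = Pb + 5 for each unit, where Pb is the price buyers pay.
On the curves, Pb = 321/7 - (1/7)x and Ps = 33 + (1/3)x; the wedge Ps − Pb = 5 gives 33 + (1/3)x − (321/7 - (1/7)x) = 5, so x' = 37.5.
Then Pb = 321/7 − (1/7)·37.5 = 40.5 and Ps = 33 + (1/3)·37.5 = 45.5.
ΔCS = ½(27 + 37.5)(42 − 40.5) = 48.375; ΔPS = ½(27 + 37.5)(45.5 − 42) = 112.875.
Government spending = 5 × 37.5 = 187.5.
DWL = ½ × 5 × (37.5 − 27) = 26.25; fraction = 26.25 / 187.5 = 0.14.

DWL / government spending = 0.14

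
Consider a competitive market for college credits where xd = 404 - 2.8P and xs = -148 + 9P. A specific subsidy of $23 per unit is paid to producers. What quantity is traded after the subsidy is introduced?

x' = 19006/59

Pre-subsidy: 404 - 2.8P = -148 + 9P gives P* = 2760/59, x* = 16108/59.
With the subsidy, sellers receive Ps = Pb + 23 for each unit, where Pb is the price buyers pay.
Supply in terms of Pb becomes xs = -148 + 9(Pb + 23) = 59 + 9Pb. Setting this equal to demand: 404 - 2.8Pb = 59 + 9Pb, so Pb = 1725/59.
Sellers receive Ps = 1725/59 + 23 = 3082/59; x' = 404 − 2.8·(1725/59) = 19006/59.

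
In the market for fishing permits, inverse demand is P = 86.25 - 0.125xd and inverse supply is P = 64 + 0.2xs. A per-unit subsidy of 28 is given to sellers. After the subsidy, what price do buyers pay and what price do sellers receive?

Pre-subsidy: 86.25 - 0.125x = 64 + 0.2x gives x* = 890/13 and P* = 1010/13.
With the subsidy, sellers receive Ps = Pb + 28 for each unit, where Pb is the price buyers pay.
On the curves, Pb = 86.25 - 0.125x and Ps = 64 + 0.2x; the wedge Ps − Pb = 28 gives 64 + 0.2x − (86.25 - 0.125x) = 28, so x' = 2010/13.
Then Pb = 86.25 − 0.125·(2010/13) = 870/13 and Ps = 64 + 0.2·(2010/13) = 1234/13.

Buyers pay 870/13; sellers receive 1234/13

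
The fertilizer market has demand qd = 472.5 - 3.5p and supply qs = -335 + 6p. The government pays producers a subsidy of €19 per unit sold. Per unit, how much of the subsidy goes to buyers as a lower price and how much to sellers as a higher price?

Pre-subsidy: 472.5 - 3.5p = -335 + 6p gives p* = 85, q* = 175.
With the subsidy, sellers receive ps = pb + 19 for each unit, where pb is the price buyers pay.
Supply in terms of pb becomes qs = -335 + 6(pb + 19) = -221 + 6pb. Setting this equal to demand: 472.5 - 3.5pb = -221 + 6pb, so pb = 73.
Sellers receive ps = 73 + 19 = 92; q' = 472.5 − 3.5·73 = 217.
Buyers' price falls by p* − pb = 85 − 73 = 12; sellers' price rises by ps − p* = 92 − 85 = 7.

Buyers gain €12 per unit; sellers gain €7 per unit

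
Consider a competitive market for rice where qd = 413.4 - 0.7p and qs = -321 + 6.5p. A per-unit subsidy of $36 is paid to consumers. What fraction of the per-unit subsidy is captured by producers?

Producer share = 7/72

Pre-subsidy: 413.4 - 0.7p = -321 + 6.5p gives p* = 102, q* = 342.
With the rebate, buyers effectively pay pb = ps − 36, where ps is the price sellers receive.
Demand in terms of ps becomes qd = 413.4 − 0.7(ps − 36) = 438.6 - 0.7ps. Setting this equal to supply: 438.6 - 0.7ps = -321 + 6.5ps, so ps = 105.5.
Buyers pay pb = 105.5 − 36 = 69.5; q' = -321 + 6.5·105.5 = 364.75.
Buyers' price falls by p* − pb = 102 − 69.5 = 32.5; sellers' price rises by ps − p* = 105.5 − 102 = 3.5.
So producers capture 3.5/36 = 7/72 of each unit of subsidy.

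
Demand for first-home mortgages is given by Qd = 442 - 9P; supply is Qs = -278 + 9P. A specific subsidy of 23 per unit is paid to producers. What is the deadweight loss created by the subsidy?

Pre-subsidy: 442 - 9P = -278 + 9P gives P* = 40, Q* = 82.
With the subsidy, sellers receive Ps = Pb + 23 for each unit, where Pb is the price buyers pay.
Supply in terms of Pb becomes Qs = -278 + 9(Pb + 23) = -71 + 9Pb. Setting this equal to demand: 442 - 9Pb = -71 + 9Pb, so Pb = 28.5.
Sellers receive Ps = 28.5 + 23 = 51.5; Q' = 442 − 9·28.5 = 185.5.
The subsidy expands output by 185.5 − 82 = 103.5 past the efficient level; on those units the gap between marginal cost and willingness to pay runs from 0 up to 23.
DWL = ½ × 23 × 103.5 = 1190.25.

Deadweight loss = 1190.25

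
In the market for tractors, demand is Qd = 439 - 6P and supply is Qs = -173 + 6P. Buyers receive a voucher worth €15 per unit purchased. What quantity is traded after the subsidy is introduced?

Pre-subsidy: 439 - 6P = -173 + 6P gives P* = 51, Q* = 133.
With the rebate, buyers effectively pay Pb = Ps − 15, where Ps is the price sellers receive.
Demand in terms of Ps becomes Qd = 439 − 6(Ps − 15) = 529 - 6Ps. Setting this equal to supply: 529 - 6Ps = -173 + 6Ps, so Ps = 58.5.
Buyers pay Pb = 58.5 − 15 = 43.5; Q' = -173 + 6·58.5 = 178.

Q' = 178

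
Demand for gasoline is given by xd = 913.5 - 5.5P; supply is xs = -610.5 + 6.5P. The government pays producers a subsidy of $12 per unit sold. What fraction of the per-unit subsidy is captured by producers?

Pre-subsidy: 913.5 - 5.5P = -610.5 + 6.5P gives P* = 127, x* = 215.
With the subsidy, sellers receive Ps = Pb + 12 for each unit, where Pb is the price buyers pay.
Supply in terms of Pb becomes xs = -610.5 + 6.5(Pb + 12) = -532.5 + 6.5Pb. Setting this equal to demand: 913.5 - 5.5Pb = -532.5 + 6.5Pb, so Pb = 120.5.
Sellers receive Ps = 120.5 + 12 = 132.5; x' = 913.5 − 5.5·120.5 = 250.75.
Buyers' price falls by P* − Pb = 127 − 120.5 = 6.5; sellers' price rises by Ps − P* = 132.5 − 127 = 5.5.
So producers capture 5.5/12 = 11/24 of each unit of subsidy.

Producer share = 11/24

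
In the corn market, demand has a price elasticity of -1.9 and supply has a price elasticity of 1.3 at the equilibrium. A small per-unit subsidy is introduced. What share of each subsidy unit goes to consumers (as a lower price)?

Consumer share = 0.40625

For a small subsidy around the equilibrium, the benefit split depends on the relative slopes, which at a point are proportional to the elasticities.
Buyer share = εs/(εs + |εd|) = 1.3/(1.3 + 1.9) = 0.40625; seller share = |εd|/(εs + |εd|) = 0.59375.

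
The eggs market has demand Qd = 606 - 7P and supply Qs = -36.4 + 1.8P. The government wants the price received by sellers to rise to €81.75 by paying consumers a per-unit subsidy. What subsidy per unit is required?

Required subsidy s = €11 per unit

At a seller price of 81.75, quantity supplied is -36.4 + 1.8·81.75 = 110.75.
Buyers absorb 110.75 only when they pay Pb with 606 − 7·Pb = 110.75, i.e. Pb = 70.75.
s = Ps − Pb = 81.75 − 70.75 = 11.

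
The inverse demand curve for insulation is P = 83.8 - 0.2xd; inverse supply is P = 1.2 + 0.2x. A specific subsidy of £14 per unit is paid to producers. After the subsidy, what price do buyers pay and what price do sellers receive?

Buyers pay £35.5; sellers receive £49.5

Pre-subsidy: 83.8 - 0.2x = 1.2 + 0.2x gives x* = 206.5 and P* = 42.5.
With the subsidy, sellers receive Ps = Pb + 14 for each unit, where Pb is the price buyers pay.
On the curves, Pb = 83.8 - 0.2x and Ps = 1.2 + 0.2x; the wedge Ps − Pb = 14 gives 1.2 + 0.2x − (83.8 - 0.2x) = 14, so x' = 241.5.
Then Pb = 83.8 − 0.2·241.5 = 35.5 and Ps = 1.2 + 0.2·241.5 = 49.5.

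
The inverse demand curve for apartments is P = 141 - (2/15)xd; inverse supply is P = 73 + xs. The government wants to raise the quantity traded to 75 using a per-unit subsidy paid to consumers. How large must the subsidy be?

At x = 75, from the demand curve buyers pay Pb = 141 − (2/15)·75 = 131; from the supply curve sellers need Ps = 73 + 1·75 = 148.
The subsidy must fill the gap: s = Ps − Pb = 148 − 131 = 17.

Required subsidy s = 17 per unit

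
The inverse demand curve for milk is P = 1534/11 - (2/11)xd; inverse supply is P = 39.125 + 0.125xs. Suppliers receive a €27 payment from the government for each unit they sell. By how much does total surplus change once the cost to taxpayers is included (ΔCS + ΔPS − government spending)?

Pre-subsidy: 1534/11 - (2/11)x = 39.125 + 0.125x gives x* = 327 and P* = 80.
With the subsidy, sellers receive Ps = Pb + 27 for each unit, where Pb is the price buyers pay.
On the curves, Pb = 1534/11 - (2/11)x and Ps = 39.125 + 0.125x; the wedge Ps − Pb = 27 gives 39.125 + 0.125x − (1534/11 - (2/11)x) = 27, so x' = 415.
Then Pb = 1534/11 − (2/11)·415 = 64 and Ps = 39.125 + 0.125·415 = 91.
ΔCS = ½(327 + 415)(80 − 64) = 5936; ΔPS = ½(327 + 415)(91 − 80) = 4081.
Government spending = 27 × 415 = 11205.
Net change = 5936 + 4081 − 11205 = -1188. The loss equals the DWL triangle ½·27·88.

Net change in total surplus = -€1188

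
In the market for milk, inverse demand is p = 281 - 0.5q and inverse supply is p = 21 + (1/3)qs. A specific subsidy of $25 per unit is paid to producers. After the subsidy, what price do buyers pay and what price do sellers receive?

Buyers pay $110; sellers receive $135

Pre-subsidy: 281 - 0.5q = 21 + (1/3)q gives q* = 312 and p* = 125.
With the subsidy, sellers receive ps = pb + 25 for each unit, where pb is the price buyers pay.
On the curves, pb = 281 - 0.5q and ps = 21 + (1/3)q; the wedge ps − pb = 25 gives 21 + (1/3)q − (281 - 0.5q) = 25, so q' = 342.
Then pb = 281 − 0.5·342 = 110 and ps = 21 + (1/3)·342 = 135.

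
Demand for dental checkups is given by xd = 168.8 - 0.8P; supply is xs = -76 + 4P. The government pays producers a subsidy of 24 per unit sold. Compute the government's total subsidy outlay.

Government cost = 3456

Pre-subsidy: 168.8 - 0.8P = -76 + 4P gives P* = 51, x* = 128.
With the subsidy, sellers receive Ps = Pb + 24 for each unit, where Pb is the price buyers pay.
Supply in terms of Pb becomes xs = -76 + 4(Pb + 24) = 20 + 4Pb. Setting this equal to demand: 168.8 - 0.8Pb = 20 + 4Pb, so Pb = 31.
Sellers receive Ps = 31 + 24 = 55; x' = 168.8 − 0.8·31 = 144.
Government outlay = subsidy × quantity = 24 × 144 = 3456.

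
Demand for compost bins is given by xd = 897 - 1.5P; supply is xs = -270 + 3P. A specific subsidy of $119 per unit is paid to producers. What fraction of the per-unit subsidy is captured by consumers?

Consumer share = 2/3

Pre-subsidy: 897 - 1.5P = -270 + 3P gives P* = 778/3, x* = 508.
With the subsidy, sellers receive Ps = Pb + 119 for each unit, where Pb is the price buyers pay.
Supply in terms of Pb becomes xs = -270 + 3(Pb + 119) = 87 + 3Pb. Setting this equal to demand: 897 - 1.5Pb = 87 + 3Pb, so Pb = 180.
Sellers receive Ps = 180 + 119 = 299; x' = 897 − 1.5·180 = 627.
Buyers' price falls by P* − Pb = 778/3 − 180 = 238/3; sellers' price rises by Ps − P* = 299 − 778/3 = 119/3.
So consumers capture (238/3)/119 = 2/3 of each unit of subsidy.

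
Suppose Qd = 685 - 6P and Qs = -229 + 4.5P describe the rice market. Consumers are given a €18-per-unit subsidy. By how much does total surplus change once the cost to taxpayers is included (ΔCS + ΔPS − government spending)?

Net change in total surplus = -2916/7

Pre-subsidy: 685 - 6P = -229 + 4.5P gives P* = 1828/21, Q* = 1139/7.
With the rebate, buyers effectively pay Pb = Ps − 18, where Ps is the price sellers receive.
Demand in terms of Ps becomes Qd = 685 − 6(Ps − 18) = 793 - 6Ps. Setting this equal to supply: 793 - 6Ps = -229 + 4.5Ps, so Ps = 292/3.
Buyers pay Pb = 292/3 − 18 = 238/3; Q' = -229 + 4.5·(292/3) = 209.
ΔCS = ½(1139/7 + 209)(1828/21 − 238/3) = 70254/49; ΔPS = ½(1139/7 + 209)(292/3 − 1828/21) = 93672/49.
Government spending = 18 × 209 = 3762.
Net change = 70254/49 + 93672/49 − 3762 = -2916/7. The loss equals the DWL triangle ½·18·324/7.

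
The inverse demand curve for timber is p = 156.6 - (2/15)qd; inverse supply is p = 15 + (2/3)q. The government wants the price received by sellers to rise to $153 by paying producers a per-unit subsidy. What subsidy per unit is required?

At a seller price of 153, quantity supplied is -22.5 + 1.5·153 = 207.
Buyers absorb 207 only when they pay pb = 156.6 − (2/15)·207 = 129.
s = ps − pb = 153 − 129 = 24.

Required subsidy s = $24 per unit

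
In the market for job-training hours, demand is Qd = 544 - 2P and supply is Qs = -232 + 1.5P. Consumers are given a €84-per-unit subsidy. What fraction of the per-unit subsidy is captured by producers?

Pre-subsidy: 544 - 2P = -232 + 1.5P gives P* = 1552/7, Q* = 704/7.
With the rebate, buyers effectively pay Pb = Ps − 84, where Ps is the price sellers receive.
Demand in terms of Ps becomes Qd = 544 − 2(Ps − 84) = 712 - 2Ps. Setting this equal to supply: 712 - 2Ps = -232 + 1.5Ps, so Ps = 1888/7.
Buyers pay Pb = 1888/7 − 84 = 1300/7; Q' = -232 + 1.5·(1888/7) = 1208/7.
Buyers' price falls by P* − Pb = 1552/7 − 1300/7 = 36; sellers' price rises by Ps − P* = 1888/7 − 1552/7 = 48.
So producers capture 48/84 = 4/7 of each unit of subsidy.

Producer share = 4/7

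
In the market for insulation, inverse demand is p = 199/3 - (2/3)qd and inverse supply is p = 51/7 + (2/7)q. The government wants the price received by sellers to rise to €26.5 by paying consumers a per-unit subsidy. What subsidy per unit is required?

Required subsidy s = €5 per unit

At a seller price of 26.5, quantity supplied is -25.5 + 3.5·26.5 = 67.25.
Buyers absorb 67.25 only when they pay pb = 199/3 − (2/3)·67.25 = 21.5.
s = ps − pb = 26.5 − 21.5 = 5.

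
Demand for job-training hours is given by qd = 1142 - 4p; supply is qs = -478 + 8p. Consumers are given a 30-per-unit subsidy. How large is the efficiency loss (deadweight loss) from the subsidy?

Pre-subsidy: 1142 - 4p = -478 + 8p gives p* = 135, q* = 602.
With the rebate, buyers effectively pay pb = ps − 30, where ps is the price sellers receive.
Demand in terms of ps becomes qd = 1142 − 4(ps − 30) = 1262 - 4ps. Setting this equal to supply: 1262 - 4ps = -478 + 8ps, so ps = 145.
Buyers pay pb = 145 − 30 = 115; q' = -478 + 8·145 = 682.
The subsidy expands output by 682 − 602 = 80 past the efficient level; on those units the gap between marginal cost and willingness to pay runs from 0 up to 30.
DWL = ½ × 30 × 80 = 1200.

Deadweight loss = 1200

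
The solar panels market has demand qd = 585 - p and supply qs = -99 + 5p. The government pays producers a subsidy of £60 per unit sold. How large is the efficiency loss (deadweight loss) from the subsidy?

Pre-subsidy: 585 - p = -99 + 5p gives p* = 114, q* = 471.
With the subsidy, sellers receive ps = pb + 60 for each unit, where pb is the price buyers pay.
Supply in terms of pb becomes qs = -99 + 5(pb + 60) = 201 + 5pb. Setting this equal to demand: 585 - pb = 201 + 5pb, so pb = 64.
Sellers receive ps = 64 + 60 = 124; q' = 585 − 1·64 = 521.
The subsidy expands output by 521 − 471 = 50 past the efficient level; on those units the gap between marginal cost and willingness to pay runs from 0 up to 60.
DWL = ½ × 60 × 50 = 1500.

Deadweight loss = £1500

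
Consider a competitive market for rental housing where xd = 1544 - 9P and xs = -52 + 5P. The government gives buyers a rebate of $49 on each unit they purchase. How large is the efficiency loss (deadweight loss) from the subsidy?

Deadweight loss = $3858.75

Pre-subsidy: 1544 - 9P = -52 + 5P gives P* = 114, x* = 518.
With the rebate, buyers effectively pay Pb = Ps − 49, where Ps is the price sellers receive.
Demand in terms of Ps becomes xd = 1544 − 9(Ps − 49) = 1985 - 9Ps. Setting this equal to supply: 1985 - 9Ps = -52 + 5Ps, so Ps = 145.5.
Buyers pay Pb = 145.5 − 49 = 96.5; x' = -52 + 5·145.5 = 675.5.
The subsidy expands output by 675.5 − 518 = 157.5 past the efficient level; on those units the gap between marginal cost and willingness to pay runs from 0 up to 49.
DWL = ½ × 49 × 157.5 = 3858.75.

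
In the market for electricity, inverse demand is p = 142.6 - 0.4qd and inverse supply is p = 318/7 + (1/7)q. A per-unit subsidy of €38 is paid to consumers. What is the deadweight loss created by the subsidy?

Pre-subsidy: 142.6 - 0.4q = 318/7 + (1/7)q gives q* = 179 and p* = 71.
With the rebate, buyers effectively pay pb = ps − 38, where ps is the price sellers receive.
On the curves, pb = 142.6 - 0.4q and ps = 318/7 + (1/7)q; the wedge ps − pb = 38 gives 318/7 + (1/7)q − (142.6 - 0.4q) = 38, so q' = 249.
Then pb = 142.6 − 0.4·249 = 43 and ps = 318/7 + (1/7)·249 = 81.
The subsidy expands output by 249 − 179 = 70 past the efficient level; on those units the gap between marginal cost and willingness to pay runs from 0 up to 38.
DWL = ½ × 38 × 70 = 1330.

Deadweight loss = €1330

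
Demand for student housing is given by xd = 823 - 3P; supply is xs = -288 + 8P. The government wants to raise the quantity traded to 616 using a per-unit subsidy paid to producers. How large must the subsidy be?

Required subsidy s = 44 per unit

At x = 616, invert demand for the buyer price: Pb = (823 − 616)/3 = 69; invert supply for the seller price: Ps = (616 − (-288))/8 = 113.
The subsidy must fill the gap: s = Ps − Pb = 113 − 69 = 44.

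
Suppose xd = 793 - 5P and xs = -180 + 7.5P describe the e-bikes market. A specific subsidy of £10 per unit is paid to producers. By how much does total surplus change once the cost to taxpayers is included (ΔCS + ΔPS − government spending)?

Pre-subsidy: 793 - 5P = -180 + 7.5P gives P* = 77.84, x* = 403.8.
With the subsidy, sellers receive Ps = Pb + 10 for each unit, where Pb is the price buyers pay.
Supply in terms of Pb becomes xs = -180 + 7.5(Pb + 10) = -105 + 7.5Pb. Setting this equal to demand: 793 - 5Pb = -105 + 7.5Pb, so Pb = 71.84.
Sellers receive Ps = 71.84 + 10 = 81.84; x' = 793 − 5·71.84 = 433.8.
ΔCS = ½(403.8 + 433.8)(77.84 − 71.84) = 2512.8; ΔPS = ½(403.8 + 433.8)(81.84 − 77.84) = 1675.2.
Government spending = 10 × 433.8 = 4338.
Net change = 2512.8 + 1675.2 − 4338 = -150. The loss equals the DWL triangle ½·10·30.

Net change in total surplus = -£150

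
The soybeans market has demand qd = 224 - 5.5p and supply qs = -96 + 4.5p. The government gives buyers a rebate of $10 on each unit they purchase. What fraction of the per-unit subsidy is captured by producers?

Producer share = 0.55

Pre-subsidy: 224 - 5.5p = -96 + 4.5p gives p* = 32, q* = 48.
With the rebate, buyers effectively pay pb = ps − 10, where ps is the price sellers receive.
Demand in terms of ps becomes qd = 224 − 5.5(ps − 10) = 279 - 5.5ps. Setting this equal to supply: 279 - 5.5ps = -96 + 4.5ps, so ps = 37.5.
Buyers pay pb = 37.5 − 10 = 27.5; q' = -96 + 4.5·37.5 = 72.75.
Buyers' price falls by p* − pb = 32 − 27.5 = 4.5; sellers' price rises by ps − p* = 37.5 − 32 = 5.5.
So producers capture 5.5/10 = 0.55 of each unit of subsidy.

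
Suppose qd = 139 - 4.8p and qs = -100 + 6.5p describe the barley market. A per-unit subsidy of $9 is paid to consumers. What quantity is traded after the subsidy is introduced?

Pre-subsidy: 139 - 4.8p = -100 + 6.5p gives p* = 2390/113, q* = 4235/113.
With the rebate, buyers effectively pay pb = ps − 9, where ps is the price sellers receive.
Demand in terms of ps becomes qd = 139 − 4.8(ps − 9) = 182.2 - 4.8ps. Setting this equal to supply: 182.2 - 4.8ps = -100 + 6.5ps, so ps = 2822/113.
Buyers pay pb = 2822/113 − 9 = 1805/113; q' = -100 + 6.5·(2822/113) = 7043/113.

q' = 7043/113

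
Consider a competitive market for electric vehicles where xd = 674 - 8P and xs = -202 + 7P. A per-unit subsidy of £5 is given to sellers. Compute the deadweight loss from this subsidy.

Pre-subsidy: 674 - 8P = -202 + 7P gives P* = 58.4, x* = 206.8.
With the subsidy, sellers receive Ps = Pb + 5 for each unit, where Pb is the price buyers pay.
Supply in terms of Pb becomes xs = -202 + 7(Pb + 5) = -167 + 7Pb. Setting this equal to demand: 674 - 8Pb = -167 + 7Pb, so Pb = 841/15.
Sellers receive Ps = 841/15 + 5 = 916/15; x' = 674 − 8·(841/15) = 3382/15.
The subsidy expands output by 3382/15 − 206.8 = 56/3 past the efficient level; on those units the gap between marginal cost and willingness to pay runs from 0 up to 5.
DWL = ½ × 5 × 56/3 = 140/3.

Deadweight loss = 140/3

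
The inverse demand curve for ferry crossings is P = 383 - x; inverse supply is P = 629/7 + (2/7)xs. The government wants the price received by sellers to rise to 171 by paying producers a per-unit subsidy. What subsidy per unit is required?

Required subsidy s = 72 per unit

At a seller price of 171, quantity supplied is -314.5 + 3.5·171 = 284.
Buyers absorb 284 only when they pay Pb = 383 − 1·284 = 99.
s = Ps − Pb = 171 − 99 = 72.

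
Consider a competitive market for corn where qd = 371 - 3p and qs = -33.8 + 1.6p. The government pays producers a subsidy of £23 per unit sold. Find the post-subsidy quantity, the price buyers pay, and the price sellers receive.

q' = 131; buyers pay £80; sellers receive £103

Pre-subsidy: 371 - 3p = -33.8 + 1.6p gives p* = 88, q* = 107.
With the subsidy, sellers receive ps = pb + 23 for each unit, where pb is the price buyers pay.
Supply in terms of pb becomes qs = -33.8 + 1.6(pb + 23) = 3 + 1.6pb. Setting this equal to demand: 371 - 3pb = 3 + 1.6pb, so pb = 80.
Sellers receive ps = 80 + 23 = 103; q' = 371 − 3·80 = 131.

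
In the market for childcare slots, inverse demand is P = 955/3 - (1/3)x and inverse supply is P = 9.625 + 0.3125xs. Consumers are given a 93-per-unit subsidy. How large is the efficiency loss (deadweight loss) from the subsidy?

Deadweight loss = 6696

Pre-subsidy: 955/3 - (1/3)x = 9.625 + 0.3125x gives x* = 478 and P* = 159.
With the rebate, buyers effectively pay Pb = Ps − 93, where Ps is the price sellers receive.
On the curves, Pb = 955/3 - (1/3)x and Ps = 9.625 + 0.3125x; the wedge Ps − Pb = 93 gives 9.625 + 0.3125x − (955/3 - (1/3)x) = 93, so x' = 622.
Then Pb = 955/3 − (1/3)·622 = 111 and Ps = 9.625 + 0.3125·622 = 204.
The subsidy expands output by 622 − 478 = 144 past the efficient level; on those units the gap between marginal cost and willingness to pay runs from 0 up to 93.
DWL = ½ × 93 × 144 = 6696.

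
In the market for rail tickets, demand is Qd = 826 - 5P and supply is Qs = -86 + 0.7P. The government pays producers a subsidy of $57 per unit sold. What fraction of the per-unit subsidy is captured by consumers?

Pre-subsidy: 826 - 5P = -86 + 0.7P gives P* = 160, Q* = 26.
With the subsidy, sellers receive Ps = Pb + 57 for each unit, where Pb is the price buyers pay.
Supply in terms of Pb becomes Qs = -86 + 0.7(Pb + 57) = -46.1 + 0.7Pb. Setting this equal to demand: 826 - 5Pb = -46.1 + 0.7Pb, so Pb = 153.
Sellers receive Ps = 153 + 57 = 210; Q' = 826 − 5·153 = 61.
Buyers' price falls by P* − Pb = 160 − 153 = 7; sellers' price rises by Ps − P* = 210 − 160 = 50.
So consumers capture 7/57 = 7/57 of each unit of subsidy.

Consumer share = 7/57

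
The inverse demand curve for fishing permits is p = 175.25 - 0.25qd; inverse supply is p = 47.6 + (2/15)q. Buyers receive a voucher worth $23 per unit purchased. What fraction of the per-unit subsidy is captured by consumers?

Consumer share = 15/23

Pre-subsidy: 175.25 - 0.25q = 47.6 + (2/15)q gives q* = 333 and p* = 92.
With the rebate, buyers effectively pay pb = ps − 23, where ps is the price sellers receive.
On the curves, pb = 175.25 - 0.25q and ps = 47.6 + (2/15)q; the wedge ps − pb = 23 gives 47.6 + (2/15)q − (175.25 - 0.25q) = 23, so q' = 393.
Then pb = 175.25 − 0.25·393 = 77 and ps = 47.6 + (2/15)·393 = 100.
Buyers' price falls by p* − pb = 92 − 77 = 15; sellers' price rises by ps − p* = 100 − 92 = 8.
So consumers capture 15/23 = 15/23 of each unit of subsidy.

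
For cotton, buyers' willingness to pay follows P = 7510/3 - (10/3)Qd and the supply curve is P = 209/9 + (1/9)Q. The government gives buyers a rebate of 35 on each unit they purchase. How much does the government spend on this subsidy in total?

Government cost = 792260/31

Pre-subsidy: 7510/3 - (10/3)Q = 209/9 + (1/9)Q gives Q* = 22321/31 and P* = 3200/31.
With the rebate, buyers effectively pay Pb = Ps − 35, where Ps is the price sellers receive.
On the curves, Pb = 7510/3 - (10/3)Q and Ps = 209/9 + (1/9)Q; the wedge Ps − Pb = 35 gives 209/9 + (1/9)Q − (7510/3 - (10/3)Q) = 35, so Q' = 22636/31.
Then Pb = 7510/3 − (10/3)·(22636/31) = 2150/31 and Ps = 209/9 + (1/9)·(22636/31) = 3235/31.
Government outlay = subsidy × quantity = 35 × 22636/31 = 792260/31.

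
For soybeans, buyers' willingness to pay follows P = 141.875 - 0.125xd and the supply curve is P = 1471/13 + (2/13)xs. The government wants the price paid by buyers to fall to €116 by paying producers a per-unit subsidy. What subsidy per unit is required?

At a buyer price of 116, quantity demanded is 1135 − 8·116 = 207.
Sellers supply 207 only when they receive Ps = 1471/13 + (2/13)·207 = 145.
s = Ps − Pb = 145 − 116 = 29.

Required subsidy s = €29 per unit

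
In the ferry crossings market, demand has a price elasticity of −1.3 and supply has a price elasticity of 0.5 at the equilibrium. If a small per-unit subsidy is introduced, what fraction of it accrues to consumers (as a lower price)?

For a small subsidy around the equilibrium, the benefit split depends on the relative slopes, which at a point are proportional to the elasticities.
Buyer share = εs/(εs + |εd|) = 0.5/(0.5 + 1.3) = 5/18; seller share = |εd|/(εs + |εd|) = 13/18.

Consumer share = 5/18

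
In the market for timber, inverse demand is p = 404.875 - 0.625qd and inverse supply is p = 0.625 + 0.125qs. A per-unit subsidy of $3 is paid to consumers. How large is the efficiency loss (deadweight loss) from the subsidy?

Deadweight loss = $6

Pre-subsidy: 404.875 - 0.625q = 0.625 + 0.125q gives q* = 539 and p* = 68.
With the rebate, buyers effectively pay pb = ps − 3, where ps is the price sellers receive.
On the curves, pb = 404.875 - 0.625q and ps = 0.625 + 0.125q; the wedge ps − pb = 3 gives 0.625 + 0.125q − (404.875 - 0.625q) = 3, so q' = 543.
Then pb = 404.875 − 0.625·543 = 65.5 and ps = 0.625 + 0.125·543 = 68.5.
The subsidy expands output by 543 − 539 = 4 past the efficient level; on those units the gap between marginal cost and willingness to pay runs from 0 up to 3.
DWL = ½ × 3 × 4 = 6.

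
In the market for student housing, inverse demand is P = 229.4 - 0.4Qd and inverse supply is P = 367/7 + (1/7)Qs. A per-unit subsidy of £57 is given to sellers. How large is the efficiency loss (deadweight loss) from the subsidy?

Deadweight loss = £2992.5

Pre-subsidy: 229.4 - 0.4Q = 367/7 + (1/7)Q gives Q* = 326 and P* = 99.
With the subsidy, sellers receive Ps = Pb + 57 for each unit, where Pb is the price buyers pay.
On the curves, Pb = 229.4 - 0.4Q and Ps = 367/7 + (1/7)Q; the wedge Ps − Pb = 57 gives 367/7 + (1/7)Q − (229.4 - 0.4Q) = 57, so Q' = 431.
Then Pb = 229.4 − 0.4·431 = 57 and Ps = 367/7 + (1/7)·431 = 114.
The subsidy expands output by 431 − 326 = 105 past the efficient level; on those units the gap between marginal cost and willingness to pay runs from 0 up to 57.
DWL = ½ × 57 × 105 = 2992.5.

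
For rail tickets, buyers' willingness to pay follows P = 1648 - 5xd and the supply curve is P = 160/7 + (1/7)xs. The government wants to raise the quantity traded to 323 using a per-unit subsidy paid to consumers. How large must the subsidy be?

Required subsidy s = 36 per unit

At x = 323, from the demand curve buyers pay Pb = 1648 − 5·323 = 33; from the supply curve sellers need Ps = 160/7 + (1/7)·323 = 69.
The subsidy must fill the gap: s = Ps − Pb = 69 − 33 = 36.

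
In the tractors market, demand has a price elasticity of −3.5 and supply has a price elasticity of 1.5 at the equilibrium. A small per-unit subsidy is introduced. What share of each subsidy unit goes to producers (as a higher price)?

For a small subsidy around the equilibrium, the benefit split depends on the relative slopes, which at a point are proportional to the elasticities.
Buyer share = εs/(εs + |εd|) = 1.5/(1.5 + 3.5) = 0.3; seller share = |εd|/(εs + |εd|) = 0.7.
So producers capture 0.7 of the subsidy.

Producer share = 0.7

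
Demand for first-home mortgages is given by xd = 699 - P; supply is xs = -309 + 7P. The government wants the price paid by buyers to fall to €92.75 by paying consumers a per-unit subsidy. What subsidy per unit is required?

Required subsidy s = €38 per unit

At a buyer price of 92.75, quantity demanded is 699 − 1·92.75 = 606.25.
Sellers supply 606.25 only when they receive Ps with -309 + 7·Ps = 606.25, i.e. Ps = 130.75.
s = Ps − Pb = 130.75 − 92.75 = 38.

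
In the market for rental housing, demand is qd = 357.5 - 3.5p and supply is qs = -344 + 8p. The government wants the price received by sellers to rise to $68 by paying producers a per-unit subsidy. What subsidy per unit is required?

Required subsidy s = $23 per unit

At a seller price of 68, quantity supplied is -344 + 8·68 = 200.
Buyers absorb 200 only when they pay pb with 357.5 − 3.5·pb = 200, i.e. pb = 45.
s = ps − pb = 68 − 45 = 23.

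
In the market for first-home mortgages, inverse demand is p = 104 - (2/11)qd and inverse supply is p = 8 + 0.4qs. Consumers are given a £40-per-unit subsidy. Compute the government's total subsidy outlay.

Pre-subsidy: 104 - (2/11)q = 8 + 0.4q gives q* = 165 and p* = 74.
With the rebate, buyers effectively pay pb = ps − 40, where ps is the price sellers receive.
On the curves, pb = 104 - (2/11)q and ps = 8 + 0.4q; the wedge ps − pb = 40 gives 8 + 0.4q − (104 - (2/11)q) = 40, so q' = 233.75.
Then pb = 104 − (2/11)·233.75 = 61.5 and ps = 8 + 0.4·233.75 = 101.5.
Government outlay = subsidy × quantity = 40 × 233.75 = 9350.

Government cost = £9350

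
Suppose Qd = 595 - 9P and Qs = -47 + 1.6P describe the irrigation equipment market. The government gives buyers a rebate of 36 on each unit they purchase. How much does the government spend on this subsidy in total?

Pre-subsidy: 595 - 9P = -47 + 1.6P gives P* = 3210/53, Q* = 2645/53.
With the rebate, buyers effectively pay Pb = Ps − 36, where Ps is the price sellers receive.
Demand in terms of Ps becomes Qd = 595 − 9(Ps − 36) = 919 - 9Ps. Setting this equal to supply: 919 - 9Ps = -47 + 1.6Ps, so Ps = 4830/53.
Buyers pay Pb = 4830/53 − 36 = 2922/53; Q' = -47 + 1.6·(4830/53) = 5237/53.
Government outlay = subsidy × quantity = 36 × 5237/53 = 188532/53.

Government cost = 188532/53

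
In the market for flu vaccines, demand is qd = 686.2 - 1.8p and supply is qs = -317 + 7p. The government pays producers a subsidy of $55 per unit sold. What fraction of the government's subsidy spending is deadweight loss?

Pre-subsidy: 686.2 - 1.8p = -317 + 7p gives p* = 114, q* = 481.
With the subsidy, sellers receive ps = pb + 55 for each unit, where pb is the price buyers pay.
Supply in terms of pb becomes qs = -317 + 7(pb + 55) = 68 + 7pb. Setting this equal to demand: 686.2 - 1.8pb = 68 + 7pb, so pb = 70.25.
Sellers receive ps = 70.25 + 55 = 125.25; q' = 686.2 − 1.8·70.25 = 559.75.
ΔCS = ½(481 + 559.75)(114 − 70.25) = 22766.40625; ΔPS = ½(481 + 559.75)(125.25 − 114) = 5854.21875.
Government spending = 55 × 559.75 = 30786.25.
DWL = ½ × 55 × (559.75 − 481) = 2165.625; fraction = 2165.625 / 30786.25 = 315/4478.

DWL / government spending = 315/4478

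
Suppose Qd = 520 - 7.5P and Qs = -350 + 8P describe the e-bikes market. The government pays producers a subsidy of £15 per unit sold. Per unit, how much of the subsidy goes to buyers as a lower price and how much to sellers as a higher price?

Buyers gain 240/31 per unit; sellers gain 225/31 per unit

Pre-subsidy: 520 - 7.5P = -350 + 8P gives P* = 1740/31, Q* = 3070/31.
With the subsidy, sellers receive Ps = Pb + 15 for each unit, where Pb is the price buyers pay.
Supply in terms of Pb becomes Qs = -350 + 8(Pb + 15) = -230 + 8Pb. Setting this equal to demand: 520 - 7.5Pb = -230 + 8Pb, so Pb = 1500/31.
Sellers receive Ps = 1500/31 + 15 = 1965/31; Q' = 520 − 7.5·(1500/31) = 4870/31.
Buyers' price falls by P* − Pb = 1740/31 − 1500/31 = 240/31; sellers' price rises by Ps − P* = 1965/31 − 1740/31 = 225/31.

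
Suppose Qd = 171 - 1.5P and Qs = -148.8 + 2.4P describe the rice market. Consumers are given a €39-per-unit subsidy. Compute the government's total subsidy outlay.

Government cost = €3276

Pre-subsidy: 171 - 1.5P = -148.8 + 2.4P gives P* = 82, Q* = 48.
With the rebate, buyers effectively pay Pb = Ps − 39, where Ps is the price sellers receive.
Demand in terms of Ps becomes Qd = 171 − 1.5(Ps − 39) = 229.5 - 1.5Ps. Setting this equal to supply: 229.5 - 1.5Ps = -148.8 + 2.4Ps, so Ps = 97.
Buyers pay Pb = 97 − 39 = 58; Q' = -148.8 + 2.4·97 = 84.
Government outlay = subsidy × quantity = 39 × 84 = 3276.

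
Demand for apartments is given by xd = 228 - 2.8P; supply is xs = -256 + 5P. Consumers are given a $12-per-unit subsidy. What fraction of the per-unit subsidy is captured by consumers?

Pre-subsidy: 228 - 2.8P = -256 + 5P gives P* = 2420/39, x* = 2116/39.
With the rebate, buyers effectively pay Pb = Ps − 12, where Ps is the price sellers receive.
Demand in terms of Ps becomes xd = 228 − 2.8(Ps − 12) = 261.6 - 2.8Ps. Setting this equal to supply: 261.6 - 2.8Ps = -256 + 5Ps, so Ps = 2588/39.
Buyers pay Pb = 2588/39 − 12 = 2120/39; x' = -256 + 5·(2588/39) = 2956/39.
Buyers' price falls by P* − Pb = 2420/39 − 2120/39 = 100/13; sellers' price rises by Ps − P* = 2588/39 − 2420/39 = 56/13.
So consumers capture (100/13)/12 = 25/39 of each unit of subsidy.

Consumer share = 25/39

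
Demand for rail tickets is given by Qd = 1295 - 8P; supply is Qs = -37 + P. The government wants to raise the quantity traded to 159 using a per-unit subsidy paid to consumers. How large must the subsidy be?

Required subsidy s = 54 per unit

At Q = 159, invert demand for the buyer price: Pb = (1295 − 159)/8 = 142; invert supply for the seller price: Ps = (159 − (-37))/1 = 196.
The subsidy must fill the gap: s = Ps − Pb = 196 − 142 = 54.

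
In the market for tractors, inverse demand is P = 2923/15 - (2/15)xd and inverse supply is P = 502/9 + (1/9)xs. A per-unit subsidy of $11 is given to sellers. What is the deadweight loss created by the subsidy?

Pre-subsidy: 2923/15 - (2/15)x = 502/9 + (1/9)x gives x* = 569 and P* = 119.
With the subsidy, sellers receive Ps = Pb + 11 for each unit, where Pb is the price buyers pay.
On the curves, Pb = 2923/15 - (2/15)x and Ps = 502/9 + (1/9)x; the wedge Ps − Pb = 11 gives 502/9 + (1/9)x − (2923/15 - (2/15)x) = 11, so x' = 614.
Then Pb = 2923/15 − (2/15)·614 = 113 and Ps = 502/9 + (1/9)·614 = 124.
The subsidy expands output by 614 − 569 = 45 past the efficient level; on those units the gap between marginal cost and willingness to pay runs from 0 up to 11.
DWL = ½ × 11 × 45 = 247.5.

Deadweight loss = $247.5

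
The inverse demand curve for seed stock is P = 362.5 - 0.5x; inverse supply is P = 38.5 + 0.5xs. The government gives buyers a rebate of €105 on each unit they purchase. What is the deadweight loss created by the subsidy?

Deadweight loss = €5512.5

Pre-subsidy: 362.5 - 0.5x = 38.5 + 0.5x gives x* = 324 and P* = 200.5.
With the rebate, buyers effectively pay Pb = Ps − 105, where Ps is the price sellers receive.
On the curves, Pb = 362.5 - 0.5x and Ps = 38.5 + 0.5x; the wedge Ps − Pb = 105 gives 38.5 + 0.5x − (362.5 - 0.5x) = 105, so x' = 429.
Then Pb = 362.5 − 0.5·429 = 148 and Ps = 38.5 + 0.5·429 = 253.
The subsidy expands output by 429 − 324 = 105 past the efficient level; on those units the gap between marginal cost and willingness to pay runs from 0 up to 105.
DWL = ½ × 105 × 105 = 5512.5.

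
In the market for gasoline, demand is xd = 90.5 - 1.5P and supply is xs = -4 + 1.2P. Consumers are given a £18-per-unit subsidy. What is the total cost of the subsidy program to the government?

Government cost = £900

Pre-subsidy: 90.5 - 1.5P = -4 + 1.2P gives P* = 35, x* = 38.
With the rebate, buyers effectively pay Pb = Ps − 18, where Ps is the price sellers receive.
Demand in terms of Ps becomes xd = 90.5 − 1.5(Ps − 18) = 117.5 - 1.5Ps. Setting this equal to supply: 117.5 - 1.5Ps = -4 + 1.2Ps, so Ps = 45.
Buyers pay Pb = 45 − 18 = 27; x' = -4 + 1.2·45 = 50.
Government outlay = subsidy × quantity = 18 × 50 = 900.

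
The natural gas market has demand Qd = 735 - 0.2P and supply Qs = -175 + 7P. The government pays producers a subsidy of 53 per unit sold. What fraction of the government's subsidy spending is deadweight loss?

DWL / government spending = 53/7406

Pre-subsidy: 735 - 0.2P = -175 + 7P gives P* = 2275/18, Q* = 12775/18.
With the subsidy, sellers receive Ps = Pb + 53 for each unit, where Pb is the price buyers pay.
Supply in terms of Pb becomes Qs = -175 + 7(Pb + 53) = 196 + 7Pb. Setting this equal to demand: 735 - 0.2Pb = 196 + 7Pb, so Pb = 2695/36.
Sellers receive Ps = 2695/36 + 53 = 4603/36; Q' = 735 − 0.2·(2695/36) = 25921/36.
ΔCS = ½(12775/18 + 25921/36)(2275/18 − 2695/36) = 10608745/288; ΔPS = ½(12775/18 + 25921/36)(4603/36 − 2275/18) = 303107/288.
Government spending = 53 × 25921/36 = 1373813/36.
DWL = ½ × 53 × (25921/36 − 12775/18) = 19663/72; fraction = (19663/72) / (1373813/36) = 53/7406.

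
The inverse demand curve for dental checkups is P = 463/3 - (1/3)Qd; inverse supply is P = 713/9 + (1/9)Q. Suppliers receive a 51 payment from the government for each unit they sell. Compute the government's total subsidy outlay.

Pre-subsidy: 463/3 - (1/3)Q = 713/9 + (1/9)Q gives Q* = 169 and P* = 98.
With the subsidy, sellers receive Ps = Pb + 51 for each unit, where Pb is the price buyers pay.
On the curves, Pb = 463/3 - (1/3)Q and Ps = 713/9 + (1/9)Q; the wedge Ps − Pb = 51 gives 713/9 + (1/9)Q − (463/3 - (1/3)Q) = 51, so Q' = 283.75.
Then Pb = 463/3 − (1/3)·283.75 = 59.75 and Ps = 713/9 + (1/9)·283.75 = 110.75.
Government outlay = subsidy × quantity = 51 × 283.75 = 14471.25.

Government cost = 14471.25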